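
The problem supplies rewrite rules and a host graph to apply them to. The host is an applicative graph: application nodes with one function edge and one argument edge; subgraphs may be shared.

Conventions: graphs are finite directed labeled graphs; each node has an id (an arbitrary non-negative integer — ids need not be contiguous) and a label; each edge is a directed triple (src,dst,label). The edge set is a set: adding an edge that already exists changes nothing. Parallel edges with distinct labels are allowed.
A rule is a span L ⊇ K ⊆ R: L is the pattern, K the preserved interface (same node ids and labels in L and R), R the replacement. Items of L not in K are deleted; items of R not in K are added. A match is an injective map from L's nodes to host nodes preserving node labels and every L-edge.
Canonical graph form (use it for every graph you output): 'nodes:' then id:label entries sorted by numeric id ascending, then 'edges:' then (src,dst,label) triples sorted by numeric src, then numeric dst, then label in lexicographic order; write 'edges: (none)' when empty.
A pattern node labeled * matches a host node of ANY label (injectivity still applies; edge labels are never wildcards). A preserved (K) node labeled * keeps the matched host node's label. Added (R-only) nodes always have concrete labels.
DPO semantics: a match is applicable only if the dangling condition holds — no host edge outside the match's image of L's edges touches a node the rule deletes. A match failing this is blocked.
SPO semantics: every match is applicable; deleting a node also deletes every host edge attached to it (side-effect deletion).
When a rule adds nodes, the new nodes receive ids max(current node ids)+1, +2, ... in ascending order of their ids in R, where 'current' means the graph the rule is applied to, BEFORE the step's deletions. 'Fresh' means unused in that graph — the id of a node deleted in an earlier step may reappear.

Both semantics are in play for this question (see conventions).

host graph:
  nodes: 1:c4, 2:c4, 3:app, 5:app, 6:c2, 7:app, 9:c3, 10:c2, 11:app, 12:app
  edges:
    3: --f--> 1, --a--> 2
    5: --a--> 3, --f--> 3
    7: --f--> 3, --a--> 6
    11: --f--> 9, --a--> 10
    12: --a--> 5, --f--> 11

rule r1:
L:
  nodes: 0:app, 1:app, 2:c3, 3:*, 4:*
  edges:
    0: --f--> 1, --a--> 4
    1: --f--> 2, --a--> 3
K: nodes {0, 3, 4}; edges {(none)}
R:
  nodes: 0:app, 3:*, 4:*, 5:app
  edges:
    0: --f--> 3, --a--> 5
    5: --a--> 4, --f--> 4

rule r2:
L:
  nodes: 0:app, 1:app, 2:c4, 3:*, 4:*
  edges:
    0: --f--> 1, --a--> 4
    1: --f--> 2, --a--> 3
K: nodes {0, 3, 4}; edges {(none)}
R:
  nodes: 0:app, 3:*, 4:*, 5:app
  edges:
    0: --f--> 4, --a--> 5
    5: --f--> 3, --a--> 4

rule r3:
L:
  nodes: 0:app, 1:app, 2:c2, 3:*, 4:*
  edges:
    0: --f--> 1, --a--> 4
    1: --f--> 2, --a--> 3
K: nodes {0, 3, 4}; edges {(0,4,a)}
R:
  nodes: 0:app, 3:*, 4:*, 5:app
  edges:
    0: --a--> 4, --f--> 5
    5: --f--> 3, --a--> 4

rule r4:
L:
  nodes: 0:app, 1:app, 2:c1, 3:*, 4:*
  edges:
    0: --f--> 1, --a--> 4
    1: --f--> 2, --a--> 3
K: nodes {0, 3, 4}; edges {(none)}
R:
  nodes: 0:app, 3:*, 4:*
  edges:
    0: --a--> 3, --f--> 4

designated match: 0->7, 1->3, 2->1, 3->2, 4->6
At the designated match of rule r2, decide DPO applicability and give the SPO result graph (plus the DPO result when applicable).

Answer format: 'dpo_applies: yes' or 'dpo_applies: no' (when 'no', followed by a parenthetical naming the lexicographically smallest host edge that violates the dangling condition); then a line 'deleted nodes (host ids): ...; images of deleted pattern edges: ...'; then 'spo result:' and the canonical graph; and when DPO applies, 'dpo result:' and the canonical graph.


dpo_applies: no
(the rule deletes node 3, which keeps host edge (5,3,a) outside the match image — the dangling condition fails, DPO blocks; SPO proceeds and side-deletes such edges)
deleted nodes (host ids): 1, 3; images of deleted pattern edges: (3,1,f); (3,2,a); (7,3,f); (7,6,a)
spo result:
nodes: 2:c4, 5:app, 6:c2, 7:app, 9:c3, 10:c2, 11:app, 12:app, 13:app
edges: (7,6,f); (7,13,a); (11,9,f); (11,10,a); (12,5,a); (12,11,f); (13,2,f); (13,6,a)


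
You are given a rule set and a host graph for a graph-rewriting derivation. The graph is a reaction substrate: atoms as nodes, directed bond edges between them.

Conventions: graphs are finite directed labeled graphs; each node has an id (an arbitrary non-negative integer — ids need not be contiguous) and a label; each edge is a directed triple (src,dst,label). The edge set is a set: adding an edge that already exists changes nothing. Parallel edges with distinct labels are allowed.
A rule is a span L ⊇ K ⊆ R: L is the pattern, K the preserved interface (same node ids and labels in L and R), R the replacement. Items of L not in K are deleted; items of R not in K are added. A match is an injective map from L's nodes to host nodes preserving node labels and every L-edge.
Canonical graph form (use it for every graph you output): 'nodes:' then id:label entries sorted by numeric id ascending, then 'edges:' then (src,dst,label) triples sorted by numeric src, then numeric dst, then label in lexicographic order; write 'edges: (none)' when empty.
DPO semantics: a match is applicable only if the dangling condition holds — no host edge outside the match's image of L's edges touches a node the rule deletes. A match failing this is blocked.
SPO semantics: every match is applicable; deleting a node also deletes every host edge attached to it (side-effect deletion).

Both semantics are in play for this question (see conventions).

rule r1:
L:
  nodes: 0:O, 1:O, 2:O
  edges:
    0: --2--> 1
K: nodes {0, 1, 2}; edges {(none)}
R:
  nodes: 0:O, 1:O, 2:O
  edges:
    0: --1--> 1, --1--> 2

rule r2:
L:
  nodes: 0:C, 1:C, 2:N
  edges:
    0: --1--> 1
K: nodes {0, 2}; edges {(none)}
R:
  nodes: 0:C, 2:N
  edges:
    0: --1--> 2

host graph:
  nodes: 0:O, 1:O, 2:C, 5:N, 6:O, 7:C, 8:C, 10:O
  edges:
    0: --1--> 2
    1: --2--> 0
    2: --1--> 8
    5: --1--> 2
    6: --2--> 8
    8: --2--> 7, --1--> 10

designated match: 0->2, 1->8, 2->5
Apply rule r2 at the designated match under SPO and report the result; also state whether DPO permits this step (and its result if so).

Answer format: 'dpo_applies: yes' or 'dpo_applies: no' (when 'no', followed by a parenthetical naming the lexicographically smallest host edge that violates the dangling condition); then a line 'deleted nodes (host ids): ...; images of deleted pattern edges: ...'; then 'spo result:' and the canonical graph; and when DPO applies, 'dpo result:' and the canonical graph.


dpo_applies: no
(the rule deletes node 8, which keeps host edge (6,8,2) outside the match image — the dangling condition fails, DPO blocks; SPO proceeds and side-deletes such edges)
deleted nodes (host ids): 8; images of deleted pattern edges: (2,8,1)
spo result:
nodes: 0:O, 1:O, 2:C, 5:N, 6:O, 7:C, 10:O
edges: (0,2,1); (1,0,2); (2,5,1); (5,2,1)


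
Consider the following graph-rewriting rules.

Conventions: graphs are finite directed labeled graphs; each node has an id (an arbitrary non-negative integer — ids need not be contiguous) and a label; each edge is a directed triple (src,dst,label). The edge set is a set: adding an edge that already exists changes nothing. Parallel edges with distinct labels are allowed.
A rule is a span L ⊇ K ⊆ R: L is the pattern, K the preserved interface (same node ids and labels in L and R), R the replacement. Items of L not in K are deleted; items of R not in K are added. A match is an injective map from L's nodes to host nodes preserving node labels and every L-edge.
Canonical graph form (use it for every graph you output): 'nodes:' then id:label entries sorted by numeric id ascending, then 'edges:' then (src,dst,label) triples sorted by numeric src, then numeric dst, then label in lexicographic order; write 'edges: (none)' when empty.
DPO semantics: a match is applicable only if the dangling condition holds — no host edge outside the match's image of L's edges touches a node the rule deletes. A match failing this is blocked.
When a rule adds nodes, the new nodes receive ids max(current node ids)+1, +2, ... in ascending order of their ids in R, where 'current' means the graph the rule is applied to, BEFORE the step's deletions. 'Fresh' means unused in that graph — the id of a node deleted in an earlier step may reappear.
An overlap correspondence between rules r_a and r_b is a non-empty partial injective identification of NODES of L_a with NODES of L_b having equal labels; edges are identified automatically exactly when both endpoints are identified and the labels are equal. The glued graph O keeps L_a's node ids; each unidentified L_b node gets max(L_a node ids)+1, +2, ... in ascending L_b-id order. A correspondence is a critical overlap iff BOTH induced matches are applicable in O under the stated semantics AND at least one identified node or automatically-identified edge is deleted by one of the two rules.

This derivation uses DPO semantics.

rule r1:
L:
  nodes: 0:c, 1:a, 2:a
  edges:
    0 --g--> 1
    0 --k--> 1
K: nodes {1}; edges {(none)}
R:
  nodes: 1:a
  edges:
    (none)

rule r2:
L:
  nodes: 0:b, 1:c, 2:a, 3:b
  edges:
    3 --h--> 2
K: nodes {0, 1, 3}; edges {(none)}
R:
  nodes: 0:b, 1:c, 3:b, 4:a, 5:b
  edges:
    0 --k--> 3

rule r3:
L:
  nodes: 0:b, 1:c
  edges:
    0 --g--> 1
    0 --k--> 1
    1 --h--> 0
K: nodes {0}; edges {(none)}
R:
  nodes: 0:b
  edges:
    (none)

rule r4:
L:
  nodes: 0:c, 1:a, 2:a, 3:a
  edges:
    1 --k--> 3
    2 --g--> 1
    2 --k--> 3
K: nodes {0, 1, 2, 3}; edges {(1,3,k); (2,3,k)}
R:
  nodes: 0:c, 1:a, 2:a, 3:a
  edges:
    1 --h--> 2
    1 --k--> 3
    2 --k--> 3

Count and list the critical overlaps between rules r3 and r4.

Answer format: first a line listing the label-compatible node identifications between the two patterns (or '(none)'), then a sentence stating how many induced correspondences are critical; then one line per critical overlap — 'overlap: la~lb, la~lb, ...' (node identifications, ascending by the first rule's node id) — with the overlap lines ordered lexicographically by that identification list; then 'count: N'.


label-compatible node identifications between L(r3) and L(r4): 1~0
1 of the induced correspondences is a critical overlap of r3 and r4.
overlap: 1~0
count: 1


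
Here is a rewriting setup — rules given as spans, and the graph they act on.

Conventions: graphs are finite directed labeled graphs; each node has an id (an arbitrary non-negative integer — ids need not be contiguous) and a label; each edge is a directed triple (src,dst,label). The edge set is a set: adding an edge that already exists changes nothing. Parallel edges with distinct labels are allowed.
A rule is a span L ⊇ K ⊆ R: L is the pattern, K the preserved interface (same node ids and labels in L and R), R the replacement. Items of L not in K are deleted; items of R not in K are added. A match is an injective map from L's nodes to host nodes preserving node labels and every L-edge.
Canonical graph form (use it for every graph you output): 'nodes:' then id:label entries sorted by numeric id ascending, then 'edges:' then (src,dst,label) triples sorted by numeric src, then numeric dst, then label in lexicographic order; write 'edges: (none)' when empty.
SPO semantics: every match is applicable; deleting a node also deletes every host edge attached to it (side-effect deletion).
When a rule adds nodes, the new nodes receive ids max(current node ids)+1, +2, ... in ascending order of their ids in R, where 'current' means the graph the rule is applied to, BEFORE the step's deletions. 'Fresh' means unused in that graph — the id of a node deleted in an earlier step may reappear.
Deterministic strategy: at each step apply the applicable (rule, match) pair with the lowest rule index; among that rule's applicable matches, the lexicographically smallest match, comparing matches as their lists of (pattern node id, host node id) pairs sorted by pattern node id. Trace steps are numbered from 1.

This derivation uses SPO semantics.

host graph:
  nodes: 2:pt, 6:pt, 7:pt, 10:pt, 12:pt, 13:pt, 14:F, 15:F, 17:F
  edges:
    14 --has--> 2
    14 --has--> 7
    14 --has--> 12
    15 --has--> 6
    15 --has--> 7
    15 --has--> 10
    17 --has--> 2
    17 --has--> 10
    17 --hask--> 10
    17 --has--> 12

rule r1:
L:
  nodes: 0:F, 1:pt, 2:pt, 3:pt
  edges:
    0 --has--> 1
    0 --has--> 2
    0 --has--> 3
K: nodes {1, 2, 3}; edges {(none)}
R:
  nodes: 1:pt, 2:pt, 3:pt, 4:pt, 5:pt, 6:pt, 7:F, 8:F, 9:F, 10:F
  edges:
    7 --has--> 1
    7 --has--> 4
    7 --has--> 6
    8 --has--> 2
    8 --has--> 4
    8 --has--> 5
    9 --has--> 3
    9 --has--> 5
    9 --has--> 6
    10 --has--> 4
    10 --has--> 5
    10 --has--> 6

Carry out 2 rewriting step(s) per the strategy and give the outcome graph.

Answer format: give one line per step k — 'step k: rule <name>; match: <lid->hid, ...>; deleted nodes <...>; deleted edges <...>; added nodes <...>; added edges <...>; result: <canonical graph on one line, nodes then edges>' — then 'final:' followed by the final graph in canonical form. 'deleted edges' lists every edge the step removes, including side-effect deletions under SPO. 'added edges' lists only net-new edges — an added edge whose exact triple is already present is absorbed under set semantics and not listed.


step 1: rule r1; match: 0->14, 1->2, 2->7, 3->12; deleted nodes 14; deleted edges (14,2,has); (14,7,has); (14,12,has); added nodes 18, 19, 20, 21, 22, 23, 24; added edges (21,2,has); (21,18,has); (21,20,has); (22,7,has); (22,18,has); (22,19,has); (23,12,has); (23,19,has); (23,20,has); (24,18,has); (24,19,has); (24,20,has); result: nodes: 2:pt, 6:pt, 7:pt, 10:pt, 12:pt, 13:pt, 15:F, 17:F, 18:pt, 19:pt, 20:pt, 21:F, 22:F, 23:F, 24:F edges: (15,6,has); (15,7,has); (15,10,has); (17,2,has); (17,10,has); (17,10,hask); (17,12,has); (21,2,has); (21,18,has); (21,20,has); (22,7,has); (22,18,has); (22,19,has); (23,12,has); (23,19,has); (23,20,has); (24,18,has); (24,19,has); (24,20,has)
step 2: rule r1; match: 0->15, 1->6, 2->7, 3->10; deleted nodes 15; deleted edges (15,6,has); (15,7,has); (15,10,has); added nodes 25, 26, 27, 28, 29, 30, 31; added edges (28,6,has); (28,25,has); (28,27,has); (29,7,has); (29,25,has); (29,26,has); (30,10,has); (30,26,has); (30,27,has); (31,25,has); (31,26,has); (31,27,has); result: nodes: 2:pt, 6:pt, 7:pt, 10:pt, 12:pt, 13:pt, 17:F, 18:pt, 19:pt, 20:pt, 21:F, 22:F, 23:F, 24:F, 25:pt, 26:pt, 27:pt, 28:F, 29:F, 30:F, 31:F edges: (17,2,has); (17,10,has); (17,10,hask); (17,12,has); (21,2,has); (21,18,has); (21,20,has); (22,7,has); (22,18,has); (22,19,has); (23,12,has); (23,19,has); (23,20,has); (24,18,has); (24,19,has); (24,20,has); (28,6,has); (28,25,has); (28,27,has); (29,7,has); (29,25,has); (29,26,has); (30,10,has); (30,26,has); (30,27,has); (31,25,has); (31,26,has); (31,27,has)
final:
nodes: 2:pt, 6:pt, 7:pt, 10:pt, 12:pt, 13:pt, 17:F, 18:pt, 19:pt, 20:pt, 21:F, 22:F, 23:F, 24:F, 25:pt, 26:pt, 27:pt, 28:F, 29:F, 30:F, 31:F
edges: (17,2,has); (17,10,has); (17,10,hask); (17,12,has); (21,2,has); (21,18,has); (21,20,has); (22,7,has); (22,18,has); (22,19,has); (23,12,has); (23,19,has); (23,20,has); (24,18,has); (24,19,has); (24,20,has); (28,6,has); (28,25,has); (28,27,has); (29,7,has); (29,25,has); (29,26,has); (30,10,has); (30,26,has); (30,27,has); (31,25,has); (31,26,has); (31,27,has)


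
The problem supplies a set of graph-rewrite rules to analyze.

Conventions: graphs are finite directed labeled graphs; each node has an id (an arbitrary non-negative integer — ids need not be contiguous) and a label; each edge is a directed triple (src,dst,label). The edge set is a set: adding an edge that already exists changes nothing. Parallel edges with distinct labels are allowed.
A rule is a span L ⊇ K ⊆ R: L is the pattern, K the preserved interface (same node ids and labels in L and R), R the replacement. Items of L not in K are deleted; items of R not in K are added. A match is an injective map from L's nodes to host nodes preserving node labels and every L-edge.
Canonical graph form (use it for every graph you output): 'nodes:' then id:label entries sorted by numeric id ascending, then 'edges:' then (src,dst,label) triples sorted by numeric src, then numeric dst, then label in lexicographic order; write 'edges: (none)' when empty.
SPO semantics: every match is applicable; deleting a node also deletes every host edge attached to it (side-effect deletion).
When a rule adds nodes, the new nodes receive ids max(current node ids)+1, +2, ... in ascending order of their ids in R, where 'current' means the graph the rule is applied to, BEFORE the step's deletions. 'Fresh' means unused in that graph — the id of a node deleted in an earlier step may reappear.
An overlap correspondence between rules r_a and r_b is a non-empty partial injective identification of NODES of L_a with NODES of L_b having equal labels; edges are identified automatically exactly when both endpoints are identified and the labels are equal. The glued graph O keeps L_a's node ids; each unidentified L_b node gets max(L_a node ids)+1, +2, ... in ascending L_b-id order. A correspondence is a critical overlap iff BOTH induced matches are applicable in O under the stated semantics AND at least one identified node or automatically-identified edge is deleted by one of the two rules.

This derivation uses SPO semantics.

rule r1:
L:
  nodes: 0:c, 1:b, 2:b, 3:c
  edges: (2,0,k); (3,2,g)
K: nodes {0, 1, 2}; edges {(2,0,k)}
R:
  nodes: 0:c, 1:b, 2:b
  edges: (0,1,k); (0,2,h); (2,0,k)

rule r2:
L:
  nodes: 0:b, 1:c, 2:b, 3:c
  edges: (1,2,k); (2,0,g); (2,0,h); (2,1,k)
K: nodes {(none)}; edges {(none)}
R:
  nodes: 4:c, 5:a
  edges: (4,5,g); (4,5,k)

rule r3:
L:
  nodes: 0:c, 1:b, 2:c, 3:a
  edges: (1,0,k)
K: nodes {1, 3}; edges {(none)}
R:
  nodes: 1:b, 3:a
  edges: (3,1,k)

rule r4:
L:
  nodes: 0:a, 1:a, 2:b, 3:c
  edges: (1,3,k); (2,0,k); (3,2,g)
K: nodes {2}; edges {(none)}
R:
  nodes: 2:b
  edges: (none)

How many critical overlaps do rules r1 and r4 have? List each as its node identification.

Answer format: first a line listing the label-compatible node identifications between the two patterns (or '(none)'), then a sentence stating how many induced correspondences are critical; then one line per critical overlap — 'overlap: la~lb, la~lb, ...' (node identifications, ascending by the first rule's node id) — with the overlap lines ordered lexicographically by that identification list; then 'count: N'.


label-compatible node identifications between L(r1) and L(r4): 0~3, 1~2, 2~2, 3~3
6 of the induced correspondences are critical overlaps of r1 and r4.
overlap: 0~3
overlap: 0~3, 1~2
overlap: 0~3, 2~2
overlap: 1~2, 3~3
overlap: 2~2, 3~3
overlap: 3~3
count: 6


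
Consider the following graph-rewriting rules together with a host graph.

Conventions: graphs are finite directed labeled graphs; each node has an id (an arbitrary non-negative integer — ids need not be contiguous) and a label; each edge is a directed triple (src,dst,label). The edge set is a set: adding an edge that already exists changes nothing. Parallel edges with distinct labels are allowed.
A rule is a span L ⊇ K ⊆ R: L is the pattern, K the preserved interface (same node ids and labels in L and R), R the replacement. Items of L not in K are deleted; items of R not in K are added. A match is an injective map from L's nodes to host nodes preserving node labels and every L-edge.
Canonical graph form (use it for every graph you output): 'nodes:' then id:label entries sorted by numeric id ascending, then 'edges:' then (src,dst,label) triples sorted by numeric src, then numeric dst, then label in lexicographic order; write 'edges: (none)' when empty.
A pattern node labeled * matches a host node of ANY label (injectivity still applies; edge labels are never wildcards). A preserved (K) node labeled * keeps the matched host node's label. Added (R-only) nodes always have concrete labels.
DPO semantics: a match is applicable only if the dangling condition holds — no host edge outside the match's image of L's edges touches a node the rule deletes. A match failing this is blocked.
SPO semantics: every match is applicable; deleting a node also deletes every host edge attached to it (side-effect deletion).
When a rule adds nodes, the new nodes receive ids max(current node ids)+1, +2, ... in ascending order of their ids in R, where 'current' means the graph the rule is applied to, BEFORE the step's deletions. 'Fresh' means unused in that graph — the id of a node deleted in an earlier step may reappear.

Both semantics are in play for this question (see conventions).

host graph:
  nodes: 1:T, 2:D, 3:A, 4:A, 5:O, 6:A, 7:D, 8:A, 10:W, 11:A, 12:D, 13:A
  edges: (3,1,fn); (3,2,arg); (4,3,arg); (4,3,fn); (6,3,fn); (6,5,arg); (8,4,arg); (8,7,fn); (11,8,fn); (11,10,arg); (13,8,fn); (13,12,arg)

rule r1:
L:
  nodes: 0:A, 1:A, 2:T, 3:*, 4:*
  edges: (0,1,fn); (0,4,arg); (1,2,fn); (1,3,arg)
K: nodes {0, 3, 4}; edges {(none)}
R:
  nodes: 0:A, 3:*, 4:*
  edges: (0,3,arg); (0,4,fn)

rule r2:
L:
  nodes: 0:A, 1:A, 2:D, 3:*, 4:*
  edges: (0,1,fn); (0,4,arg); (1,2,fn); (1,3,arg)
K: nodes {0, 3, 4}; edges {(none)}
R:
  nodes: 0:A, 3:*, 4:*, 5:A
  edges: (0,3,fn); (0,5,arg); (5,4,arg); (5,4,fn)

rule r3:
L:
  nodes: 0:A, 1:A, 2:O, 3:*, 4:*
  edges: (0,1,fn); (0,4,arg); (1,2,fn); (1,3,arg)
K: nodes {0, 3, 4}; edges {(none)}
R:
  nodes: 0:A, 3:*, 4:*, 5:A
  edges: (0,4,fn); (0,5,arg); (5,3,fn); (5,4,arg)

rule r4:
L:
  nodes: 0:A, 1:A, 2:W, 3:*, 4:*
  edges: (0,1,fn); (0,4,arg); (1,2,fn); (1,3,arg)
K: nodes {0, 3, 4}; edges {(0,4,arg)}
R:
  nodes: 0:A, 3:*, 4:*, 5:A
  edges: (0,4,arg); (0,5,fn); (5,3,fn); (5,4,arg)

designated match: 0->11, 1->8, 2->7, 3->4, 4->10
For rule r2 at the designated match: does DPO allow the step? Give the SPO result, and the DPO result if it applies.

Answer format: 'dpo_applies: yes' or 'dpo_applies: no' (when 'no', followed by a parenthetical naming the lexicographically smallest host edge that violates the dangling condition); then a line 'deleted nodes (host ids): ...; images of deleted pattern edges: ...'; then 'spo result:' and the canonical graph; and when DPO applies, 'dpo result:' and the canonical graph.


dpo_applies: no
(the rule deletes node 8, which keeps host edge (13,8,fn) outside the match image — the dangling condition fails, DPO blocks; SPO proceeds and side-deletes such edges)
deleted nodes (host ids): 7, 8; images of deleted pattern edges: (8,4,arg); (8,7,fn); (11,8,fn); (11,10,arg)
spo result:
nodes: 1:T, 2:D, 3:A, 4:A, 5:O, 6:A, 10:W, 11:A, 12:D, 13:A, 14:A
edges: (3,1,fn); (3,2,arg); (4,3,arg); (4,3,fn); (6,3,fn); (6,5,arg); (11,4,fn); (11,14,arg); (13,12,arg); (14,10,arg); (14,10,fn)


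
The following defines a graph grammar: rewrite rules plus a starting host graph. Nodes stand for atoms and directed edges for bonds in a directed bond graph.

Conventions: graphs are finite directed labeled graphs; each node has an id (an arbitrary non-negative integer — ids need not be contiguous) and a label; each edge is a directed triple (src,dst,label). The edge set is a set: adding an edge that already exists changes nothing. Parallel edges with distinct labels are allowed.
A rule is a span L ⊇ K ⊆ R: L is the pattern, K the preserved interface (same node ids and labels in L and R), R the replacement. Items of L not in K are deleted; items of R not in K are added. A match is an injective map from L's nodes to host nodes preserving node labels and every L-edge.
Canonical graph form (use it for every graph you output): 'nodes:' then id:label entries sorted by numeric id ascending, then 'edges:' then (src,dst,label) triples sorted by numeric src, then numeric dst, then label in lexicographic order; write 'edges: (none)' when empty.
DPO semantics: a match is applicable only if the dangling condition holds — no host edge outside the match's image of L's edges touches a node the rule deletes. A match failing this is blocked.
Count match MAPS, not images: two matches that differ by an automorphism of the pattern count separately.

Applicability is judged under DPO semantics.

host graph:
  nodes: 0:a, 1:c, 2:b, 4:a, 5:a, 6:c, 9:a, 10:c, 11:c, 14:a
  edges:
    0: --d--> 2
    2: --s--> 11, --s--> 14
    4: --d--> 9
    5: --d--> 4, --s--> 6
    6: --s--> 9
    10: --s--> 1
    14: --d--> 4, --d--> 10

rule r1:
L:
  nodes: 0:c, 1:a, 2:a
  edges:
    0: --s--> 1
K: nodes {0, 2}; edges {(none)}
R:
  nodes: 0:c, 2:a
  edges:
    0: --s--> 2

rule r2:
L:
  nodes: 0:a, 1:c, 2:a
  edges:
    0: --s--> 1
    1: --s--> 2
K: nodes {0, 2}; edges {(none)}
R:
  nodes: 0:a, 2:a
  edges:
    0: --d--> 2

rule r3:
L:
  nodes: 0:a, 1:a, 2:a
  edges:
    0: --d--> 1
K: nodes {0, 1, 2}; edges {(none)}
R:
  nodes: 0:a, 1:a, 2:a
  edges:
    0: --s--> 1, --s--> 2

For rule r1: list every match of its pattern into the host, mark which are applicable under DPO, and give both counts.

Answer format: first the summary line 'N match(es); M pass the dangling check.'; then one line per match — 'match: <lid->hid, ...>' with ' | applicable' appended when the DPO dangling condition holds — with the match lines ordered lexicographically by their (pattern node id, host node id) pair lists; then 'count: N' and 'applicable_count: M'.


4 match(es); 0 pass the dangling check.
match: 0->6, 1->9, 2->0
match: 0->6, 1->9, 2->4
match: 0->6, 1->9, 2->5
match: 0->6, 1->9, 2->14
count: 4
applicable_count: 0


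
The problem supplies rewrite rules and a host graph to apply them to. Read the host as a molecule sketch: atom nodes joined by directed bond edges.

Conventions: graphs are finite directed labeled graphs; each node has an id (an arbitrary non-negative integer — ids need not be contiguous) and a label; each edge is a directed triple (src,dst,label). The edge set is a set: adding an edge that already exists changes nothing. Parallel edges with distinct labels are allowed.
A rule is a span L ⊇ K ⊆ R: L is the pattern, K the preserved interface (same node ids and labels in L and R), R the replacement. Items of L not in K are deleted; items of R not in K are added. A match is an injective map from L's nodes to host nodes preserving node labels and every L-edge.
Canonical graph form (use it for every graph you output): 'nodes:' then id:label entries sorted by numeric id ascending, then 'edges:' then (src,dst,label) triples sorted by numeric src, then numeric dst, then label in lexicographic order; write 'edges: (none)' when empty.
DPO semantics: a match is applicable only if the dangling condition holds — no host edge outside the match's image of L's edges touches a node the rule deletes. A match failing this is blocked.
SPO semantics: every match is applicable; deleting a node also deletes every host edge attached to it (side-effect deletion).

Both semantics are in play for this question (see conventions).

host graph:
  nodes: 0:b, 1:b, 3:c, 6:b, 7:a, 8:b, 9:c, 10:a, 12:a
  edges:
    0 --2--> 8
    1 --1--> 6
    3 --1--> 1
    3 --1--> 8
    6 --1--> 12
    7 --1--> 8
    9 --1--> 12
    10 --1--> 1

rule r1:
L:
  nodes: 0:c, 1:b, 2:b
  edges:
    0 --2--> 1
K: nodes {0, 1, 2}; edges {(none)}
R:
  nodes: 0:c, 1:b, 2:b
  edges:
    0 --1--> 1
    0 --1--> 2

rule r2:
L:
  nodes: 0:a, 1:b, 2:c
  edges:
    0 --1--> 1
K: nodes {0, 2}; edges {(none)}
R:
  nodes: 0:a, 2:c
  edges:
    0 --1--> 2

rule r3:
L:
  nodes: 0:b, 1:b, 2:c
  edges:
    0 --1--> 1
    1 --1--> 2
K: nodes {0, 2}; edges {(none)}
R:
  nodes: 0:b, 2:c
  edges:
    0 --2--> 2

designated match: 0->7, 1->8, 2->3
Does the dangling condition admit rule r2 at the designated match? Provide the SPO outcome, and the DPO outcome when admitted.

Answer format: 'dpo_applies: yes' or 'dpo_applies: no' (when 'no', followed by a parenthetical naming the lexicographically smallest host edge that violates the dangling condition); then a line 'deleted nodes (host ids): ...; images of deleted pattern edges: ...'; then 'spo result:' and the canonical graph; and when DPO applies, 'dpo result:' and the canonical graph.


dpo_applies: no
(the rule deletes node 8, which keeps host edge (0,8,2) outside the match image — the dangling condition fails, DPO blocks; SPO proceeds and side-deletes such edges)
deleted nodes (host ids): 8; images of deleted pattern edges: (7,8,1)
spo result:
nodes: 0:b, 1:b, 3:c, 6:b, 7:a, 9:c, 10:a, 12:a
edges: (1,6,1); (3,1,1); (6,12,1); (7,3,1); (9,12,1); (10,1,1)


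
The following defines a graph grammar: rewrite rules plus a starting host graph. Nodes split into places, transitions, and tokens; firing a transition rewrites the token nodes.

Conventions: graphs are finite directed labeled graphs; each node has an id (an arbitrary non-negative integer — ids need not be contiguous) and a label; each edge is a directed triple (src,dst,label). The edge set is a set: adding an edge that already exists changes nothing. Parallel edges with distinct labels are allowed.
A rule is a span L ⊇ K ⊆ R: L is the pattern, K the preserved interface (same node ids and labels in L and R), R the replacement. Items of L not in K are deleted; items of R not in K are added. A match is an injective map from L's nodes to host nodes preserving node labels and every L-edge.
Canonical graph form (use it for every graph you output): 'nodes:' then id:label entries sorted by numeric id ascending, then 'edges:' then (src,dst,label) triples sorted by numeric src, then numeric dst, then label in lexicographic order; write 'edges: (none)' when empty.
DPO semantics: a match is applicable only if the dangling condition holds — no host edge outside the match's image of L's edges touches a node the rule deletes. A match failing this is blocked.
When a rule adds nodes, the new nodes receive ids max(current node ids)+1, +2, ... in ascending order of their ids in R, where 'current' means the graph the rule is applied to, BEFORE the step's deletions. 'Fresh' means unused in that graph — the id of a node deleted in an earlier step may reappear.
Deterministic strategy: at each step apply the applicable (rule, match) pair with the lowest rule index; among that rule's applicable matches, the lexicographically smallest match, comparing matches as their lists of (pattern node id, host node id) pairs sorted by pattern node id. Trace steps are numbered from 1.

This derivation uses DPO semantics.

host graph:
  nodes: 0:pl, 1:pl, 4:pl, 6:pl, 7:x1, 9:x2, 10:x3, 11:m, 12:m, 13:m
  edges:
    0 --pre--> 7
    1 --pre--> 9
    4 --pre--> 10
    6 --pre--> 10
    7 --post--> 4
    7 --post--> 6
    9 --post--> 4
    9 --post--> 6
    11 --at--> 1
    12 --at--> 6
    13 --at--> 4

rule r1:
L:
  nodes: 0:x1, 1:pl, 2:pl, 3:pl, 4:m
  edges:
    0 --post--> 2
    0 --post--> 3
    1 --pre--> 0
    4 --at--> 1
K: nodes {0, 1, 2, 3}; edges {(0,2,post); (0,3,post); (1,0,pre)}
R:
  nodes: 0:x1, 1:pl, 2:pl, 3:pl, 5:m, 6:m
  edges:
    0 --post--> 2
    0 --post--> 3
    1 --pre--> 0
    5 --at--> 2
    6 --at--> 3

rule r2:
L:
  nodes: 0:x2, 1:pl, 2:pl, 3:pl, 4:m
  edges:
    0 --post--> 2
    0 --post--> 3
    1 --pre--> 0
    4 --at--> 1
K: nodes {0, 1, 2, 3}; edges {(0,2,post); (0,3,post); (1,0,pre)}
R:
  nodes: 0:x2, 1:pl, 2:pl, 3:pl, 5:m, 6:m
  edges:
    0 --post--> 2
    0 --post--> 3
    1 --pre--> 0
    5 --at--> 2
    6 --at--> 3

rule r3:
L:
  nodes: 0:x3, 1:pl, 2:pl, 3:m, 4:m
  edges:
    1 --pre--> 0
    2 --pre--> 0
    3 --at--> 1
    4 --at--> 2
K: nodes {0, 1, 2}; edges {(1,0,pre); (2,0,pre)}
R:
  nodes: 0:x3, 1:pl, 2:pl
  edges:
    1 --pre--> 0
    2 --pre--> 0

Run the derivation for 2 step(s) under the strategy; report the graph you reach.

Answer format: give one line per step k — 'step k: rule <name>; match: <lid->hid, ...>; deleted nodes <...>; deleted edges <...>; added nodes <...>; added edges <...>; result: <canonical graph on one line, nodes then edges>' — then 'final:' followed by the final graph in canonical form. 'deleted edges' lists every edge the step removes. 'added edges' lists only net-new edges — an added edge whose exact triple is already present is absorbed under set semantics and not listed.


step 1: rule r2; match: 0->9, 1->1, 2->4, 3->6, 4->11; deleted nodes 11; deleted edges (11,1,at); added nodes 14, 15; added edges (14,4,at); (15,6,at); result: nodes: 0:pl, 1:pl, 4:pl, 6:pl, 7:x1, 9:x2, 10:x3, 12:m, 13:m, 14:m, 15:m edges: (0,7,pre); (1,9,pre); (4,10,pre); (6,10,pre); (7,4,post); (7,6,post); (9,4,post); (9,6,post); (12,6,at); (13,4,at); (14,4,at); (15,6,at)
step 2: rule r3; match: 0->10, 1->4, 2->6, 3->13, 4->12; deleted nodes 12, 13; deleted edges (12,6,at); (13,4,at); added nodes (none); added edges (none); result: nodes: 0:pl, 1:pl, 4:pl, 6:pl, 7:x1, 9:x2, 10:x3, 14:m, 15:m edges: (0,7,pre); (1,9,pre); (4,10,pre); (6,10,pre); (7,4,post); (7,6,post); (9,4,post); (9,6,post); (14,4,at); (15,6,at)
final:
nodes: 0:pl, 1:pl, 4:pl, 6:pl, 7:x1, 9:x2, 10:x3, 14:m, 15:m
edges: (0,7,pre); (1,9,pre); (4,10,pre); (6,10,pre); (7,4,post); (7,6,post); (9,4,post); (9,6,post); (14,4,at); (15,6,at)


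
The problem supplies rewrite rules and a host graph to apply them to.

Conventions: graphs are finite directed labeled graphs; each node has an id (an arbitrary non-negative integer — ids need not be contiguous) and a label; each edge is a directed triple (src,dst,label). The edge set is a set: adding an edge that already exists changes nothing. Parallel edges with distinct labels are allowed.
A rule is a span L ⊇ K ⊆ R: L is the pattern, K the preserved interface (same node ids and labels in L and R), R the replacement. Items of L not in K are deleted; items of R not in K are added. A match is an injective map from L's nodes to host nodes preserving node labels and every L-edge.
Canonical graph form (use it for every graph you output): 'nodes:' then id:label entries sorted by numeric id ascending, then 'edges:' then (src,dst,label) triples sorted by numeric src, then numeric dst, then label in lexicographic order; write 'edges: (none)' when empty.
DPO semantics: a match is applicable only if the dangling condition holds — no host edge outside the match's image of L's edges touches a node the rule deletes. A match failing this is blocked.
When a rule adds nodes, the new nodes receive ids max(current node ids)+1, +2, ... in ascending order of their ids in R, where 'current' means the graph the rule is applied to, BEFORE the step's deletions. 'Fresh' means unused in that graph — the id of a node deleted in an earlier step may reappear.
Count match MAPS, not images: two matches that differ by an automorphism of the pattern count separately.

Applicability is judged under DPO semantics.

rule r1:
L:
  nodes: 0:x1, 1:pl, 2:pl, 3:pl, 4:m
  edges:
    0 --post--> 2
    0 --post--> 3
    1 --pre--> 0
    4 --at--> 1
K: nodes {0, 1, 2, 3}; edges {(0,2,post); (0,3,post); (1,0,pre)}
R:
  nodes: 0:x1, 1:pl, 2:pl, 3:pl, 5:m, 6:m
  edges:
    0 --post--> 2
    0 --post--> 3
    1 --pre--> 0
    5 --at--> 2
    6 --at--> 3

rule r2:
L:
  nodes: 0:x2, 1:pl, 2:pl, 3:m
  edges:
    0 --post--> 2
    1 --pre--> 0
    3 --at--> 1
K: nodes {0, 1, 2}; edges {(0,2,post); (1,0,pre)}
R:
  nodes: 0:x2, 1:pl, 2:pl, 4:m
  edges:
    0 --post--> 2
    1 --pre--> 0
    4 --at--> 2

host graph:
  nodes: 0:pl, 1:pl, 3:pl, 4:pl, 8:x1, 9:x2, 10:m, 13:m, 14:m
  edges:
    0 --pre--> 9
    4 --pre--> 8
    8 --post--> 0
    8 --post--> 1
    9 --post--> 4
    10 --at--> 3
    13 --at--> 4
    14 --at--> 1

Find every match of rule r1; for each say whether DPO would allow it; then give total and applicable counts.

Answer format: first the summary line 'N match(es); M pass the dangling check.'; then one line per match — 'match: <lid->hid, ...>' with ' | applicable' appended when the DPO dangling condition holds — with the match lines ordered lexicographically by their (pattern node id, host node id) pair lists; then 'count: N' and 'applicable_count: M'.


2 match(es); 2 pass the dangling check.
match: 0->8, 1->4, 2->0, 3->1, 4->13 | applicable
match: 0->8, 1->4, 2->1, 3->0, 4->13 | applicable
count: 2
applicable_count: 2


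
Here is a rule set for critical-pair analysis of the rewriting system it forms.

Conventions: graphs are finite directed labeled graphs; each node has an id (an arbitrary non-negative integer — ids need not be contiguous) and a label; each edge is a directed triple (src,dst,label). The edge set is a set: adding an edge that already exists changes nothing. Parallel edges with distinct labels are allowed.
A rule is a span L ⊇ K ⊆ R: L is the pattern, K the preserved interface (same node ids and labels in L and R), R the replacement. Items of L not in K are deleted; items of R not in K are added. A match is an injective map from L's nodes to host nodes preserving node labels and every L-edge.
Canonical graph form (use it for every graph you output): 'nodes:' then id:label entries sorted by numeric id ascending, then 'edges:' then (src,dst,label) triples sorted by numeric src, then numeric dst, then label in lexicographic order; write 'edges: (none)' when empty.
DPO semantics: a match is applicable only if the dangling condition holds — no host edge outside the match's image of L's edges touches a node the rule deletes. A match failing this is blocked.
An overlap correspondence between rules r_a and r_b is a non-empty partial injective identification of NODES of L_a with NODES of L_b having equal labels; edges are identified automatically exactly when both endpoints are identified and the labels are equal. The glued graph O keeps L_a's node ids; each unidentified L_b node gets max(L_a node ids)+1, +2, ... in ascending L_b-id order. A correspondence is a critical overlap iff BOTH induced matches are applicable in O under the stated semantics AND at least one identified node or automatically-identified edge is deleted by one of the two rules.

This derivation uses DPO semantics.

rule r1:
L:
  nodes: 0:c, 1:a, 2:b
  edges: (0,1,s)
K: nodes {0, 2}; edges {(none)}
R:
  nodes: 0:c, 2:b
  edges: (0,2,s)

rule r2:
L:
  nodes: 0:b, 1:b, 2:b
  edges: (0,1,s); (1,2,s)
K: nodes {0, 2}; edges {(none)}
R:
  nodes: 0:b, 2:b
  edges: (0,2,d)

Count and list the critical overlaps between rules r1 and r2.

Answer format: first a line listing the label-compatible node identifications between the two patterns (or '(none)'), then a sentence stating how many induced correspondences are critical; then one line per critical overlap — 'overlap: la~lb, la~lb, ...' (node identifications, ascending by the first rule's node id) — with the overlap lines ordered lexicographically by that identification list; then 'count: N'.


label-compatible node identifications between L(r1) and L(r2): 2~0, 2~1, 2~2
1 of the induced correspondences is a critical overlap of r1 and r2.
overlap: 2~1
count: 1


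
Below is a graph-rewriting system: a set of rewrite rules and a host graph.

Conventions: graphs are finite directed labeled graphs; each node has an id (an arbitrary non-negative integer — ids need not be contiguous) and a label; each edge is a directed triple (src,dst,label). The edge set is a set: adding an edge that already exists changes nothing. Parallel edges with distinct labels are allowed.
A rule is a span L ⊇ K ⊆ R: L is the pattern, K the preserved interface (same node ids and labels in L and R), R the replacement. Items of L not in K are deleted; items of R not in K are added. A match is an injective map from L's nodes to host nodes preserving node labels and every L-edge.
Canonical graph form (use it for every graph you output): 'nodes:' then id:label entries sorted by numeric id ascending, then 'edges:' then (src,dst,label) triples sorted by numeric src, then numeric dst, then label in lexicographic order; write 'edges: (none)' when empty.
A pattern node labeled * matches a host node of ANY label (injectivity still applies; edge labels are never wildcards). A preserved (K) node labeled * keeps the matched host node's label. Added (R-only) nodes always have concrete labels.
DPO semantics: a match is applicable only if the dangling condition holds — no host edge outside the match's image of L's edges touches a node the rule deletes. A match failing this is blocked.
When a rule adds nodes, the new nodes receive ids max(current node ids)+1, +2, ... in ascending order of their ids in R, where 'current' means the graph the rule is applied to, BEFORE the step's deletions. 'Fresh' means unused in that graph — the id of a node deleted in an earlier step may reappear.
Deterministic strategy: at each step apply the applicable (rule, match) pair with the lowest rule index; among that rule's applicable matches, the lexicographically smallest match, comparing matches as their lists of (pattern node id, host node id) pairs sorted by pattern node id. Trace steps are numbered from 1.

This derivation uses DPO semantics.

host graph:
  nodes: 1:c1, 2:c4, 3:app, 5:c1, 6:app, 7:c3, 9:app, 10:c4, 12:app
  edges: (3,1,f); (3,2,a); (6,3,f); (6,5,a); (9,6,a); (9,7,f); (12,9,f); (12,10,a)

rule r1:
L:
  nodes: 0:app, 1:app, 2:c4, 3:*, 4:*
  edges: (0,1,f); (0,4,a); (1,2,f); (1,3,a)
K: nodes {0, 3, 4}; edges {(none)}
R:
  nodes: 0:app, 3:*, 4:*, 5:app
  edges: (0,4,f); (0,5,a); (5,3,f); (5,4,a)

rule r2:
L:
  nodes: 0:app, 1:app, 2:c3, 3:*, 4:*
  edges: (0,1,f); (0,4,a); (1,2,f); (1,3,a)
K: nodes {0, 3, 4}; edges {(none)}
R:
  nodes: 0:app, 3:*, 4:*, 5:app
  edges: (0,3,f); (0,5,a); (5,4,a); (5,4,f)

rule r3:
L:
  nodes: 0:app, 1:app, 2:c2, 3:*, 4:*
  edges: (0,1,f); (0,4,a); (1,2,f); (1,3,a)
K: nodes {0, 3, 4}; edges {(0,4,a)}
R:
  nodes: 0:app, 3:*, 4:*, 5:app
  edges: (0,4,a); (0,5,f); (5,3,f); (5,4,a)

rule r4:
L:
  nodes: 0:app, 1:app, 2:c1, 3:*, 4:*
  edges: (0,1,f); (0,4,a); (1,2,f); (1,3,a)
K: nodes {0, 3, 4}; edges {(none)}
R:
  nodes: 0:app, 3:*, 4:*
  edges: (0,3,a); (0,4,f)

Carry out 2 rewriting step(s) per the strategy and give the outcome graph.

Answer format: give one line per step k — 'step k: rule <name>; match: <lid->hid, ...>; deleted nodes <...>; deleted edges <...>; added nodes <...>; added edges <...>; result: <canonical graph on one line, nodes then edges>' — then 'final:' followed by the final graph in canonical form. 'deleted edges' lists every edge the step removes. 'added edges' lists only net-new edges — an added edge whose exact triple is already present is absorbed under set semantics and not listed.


step 1: rule r2; match: 0->12, 1->9, 2->7, 3->6, 4->10; deleted nodes 7, 9; deleted edges (9,6,a); (9,7,f); (12,9,f); (12,10,a); added nodes 13; added edges (12,6,f); (12,13,a); (13,10,a); (13,10,f); result: nodes: 1:c1, 2:c4, 3:app, 5:c1, 6:app, 10:c4, 12:app, 13:app edges: (3,1,f); (3,2,a); (6,3,f); (6,5,a); (12,6,f); (12,13,a); (13,10,a); (13,10,f)
step 2: rule r4; match: 0->6, 1->3, 2->1, 3->2, 4->5; deleted nodes 1, 3; deleted edges (3,1,f); (3,2,a); (6,3,f); (6,5,a); added nodes (none); added edges (6,2,a); (6,5,f); result: nodes: 2:c4, 5:c1, 6:app, 10:c4, 12:app, 13:app edges: (6,2,a); (6,5,f); (12,6,f); (12,13,a); (13,10,a); (13,10,f)
final:
nodes: 2:c4, 5:c1, 6:app, 10:c4, 12:app, 13:app
edges: (6,2,a); (6,5,f); (12,6,f); (12,13,a); (13,10,a); (13,10,f)
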